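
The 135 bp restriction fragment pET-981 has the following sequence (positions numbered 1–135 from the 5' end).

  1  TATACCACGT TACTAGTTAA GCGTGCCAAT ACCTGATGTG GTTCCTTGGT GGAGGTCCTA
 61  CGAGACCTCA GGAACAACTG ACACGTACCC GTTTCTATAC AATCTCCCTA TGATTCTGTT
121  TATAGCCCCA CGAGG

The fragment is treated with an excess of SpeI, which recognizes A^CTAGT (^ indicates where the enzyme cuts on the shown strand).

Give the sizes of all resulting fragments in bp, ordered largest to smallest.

The SpeI site (ACTAGT) starts at position 12.
SpeI cuts after the first base of each site, so after position 12.
Linear molecule, 1 cut → 2 fragments:
  1–12 → 12 bp
  13–135 → 123 bp
Sorted largest to smallest: 123, 12 bp.

123, 12 bp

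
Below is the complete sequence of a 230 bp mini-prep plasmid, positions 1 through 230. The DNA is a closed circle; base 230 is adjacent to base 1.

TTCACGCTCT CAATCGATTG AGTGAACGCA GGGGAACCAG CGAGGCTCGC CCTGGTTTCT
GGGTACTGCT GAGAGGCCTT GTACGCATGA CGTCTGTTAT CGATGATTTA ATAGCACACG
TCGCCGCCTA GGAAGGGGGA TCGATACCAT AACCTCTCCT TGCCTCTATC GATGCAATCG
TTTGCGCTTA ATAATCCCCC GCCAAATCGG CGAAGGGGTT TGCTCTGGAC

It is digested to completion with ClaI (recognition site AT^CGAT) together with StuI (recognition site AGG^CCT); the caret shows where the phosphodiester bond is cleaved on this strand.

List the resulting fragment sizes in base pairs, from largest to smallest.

75, 62, 41, 28, 24 bp

ClaI sites (ATCGAT) start at positions 13, 99, 140, 168.
ClaI cuts after base 2 of each site, so after positions 14, 100, 141, 169.
The StuI site (AGGCCT) starts at position 74.
StuI cuts after base 3 of each site, so after position 76.
Combined cut positions: 14, 76, 100, 141, 169.
Circular molecule, 5 cuts → 5 fragments:
  15–76 → 62 bp
  77–100 → 24 bp
  101–141 → 41 bp
  142–169 → 28 bp
  170–230 then 1–14 → 61 + 14 = 75 bp
Sorted largest to smallest: 75, 62, 41, 28, 24 bp.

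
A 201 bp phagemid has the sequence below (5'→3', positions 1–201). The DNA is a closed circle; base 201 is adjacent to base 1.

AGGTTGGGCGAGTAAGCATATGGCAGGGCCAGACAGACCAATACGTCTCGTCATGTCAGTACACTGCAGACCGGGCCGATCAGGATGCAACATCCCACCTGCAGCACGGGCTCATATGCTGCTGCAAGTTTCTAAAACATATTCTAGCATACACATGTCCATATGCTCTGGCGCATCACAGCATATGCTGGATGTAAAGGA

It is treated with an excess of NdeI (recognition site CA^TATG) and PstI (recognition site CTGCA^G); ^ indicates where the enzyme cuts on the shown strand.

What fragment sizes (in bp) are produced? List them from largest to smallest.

NdeI sites (CATATG) start at positions 17, 113, 160, 182.
NdeI cuts after base 2 of each site, so after positions 18, 114, 161, 183.
PstI sites (CTGCAG) start at positions 64, 99.
PstI cuts after base 5 of each site (before the last base), so after positions 68, 103.
Combined cut positions: 18, 68, 103, 114, 161, 183.
Circular molecule, 6 cuts → 6 fragments:
  19–68 → 50 bp
  69–103 → 35 bp
  104–114 → 11 bp
  115–161 → 47 bp
  162–183 → 22 bp
  184–201 then 1–18 → 18 + 18 = 36 bp
Sorted largest to smallest: 50, 47, 36, 35, 22, 11 bp.

50, 47, 36, 35, 22, 11 bp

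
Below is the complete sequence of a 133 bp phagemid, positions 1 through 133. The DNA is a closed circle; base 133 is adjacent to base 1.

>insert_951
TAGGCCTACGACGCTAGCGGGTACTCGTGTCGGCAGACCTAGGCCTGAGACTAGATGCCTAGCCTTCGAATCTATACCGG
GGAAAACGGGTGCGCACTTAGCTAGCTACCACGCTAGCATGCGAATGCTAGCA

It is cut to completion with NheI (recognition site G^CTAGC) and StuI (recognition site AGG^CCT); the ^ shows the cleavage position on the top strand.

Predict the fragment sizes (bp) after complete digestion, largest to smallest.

58, 30, 14, 12, 10, 9 bp

NheI sites (GCTAGC) start at positions 13, 101, 113, 127.
NheI cuts after the first base of each site, so after positions 13, 101, 113, 127.
StuI sites (AGGCCT) start at positions 2, 41.
StuI cuts after base 3 of each site, so after positions 4, 43.
Combined cut positions: 4, 13, 43, 101, 113, 127.
Circular molecule, 6 cuts → 6 fragments:
  5–13 → 9 bp
  14–43 → 30 bp
  44–101 → 58 bp
  102–113 → 12 bp
  114–127 → 14 bp
  128–133 then 1–4 → 6 + 4 = 10 bp
Sorted largest to smallest: 58, 30, 14, 12, 10, 9 bp.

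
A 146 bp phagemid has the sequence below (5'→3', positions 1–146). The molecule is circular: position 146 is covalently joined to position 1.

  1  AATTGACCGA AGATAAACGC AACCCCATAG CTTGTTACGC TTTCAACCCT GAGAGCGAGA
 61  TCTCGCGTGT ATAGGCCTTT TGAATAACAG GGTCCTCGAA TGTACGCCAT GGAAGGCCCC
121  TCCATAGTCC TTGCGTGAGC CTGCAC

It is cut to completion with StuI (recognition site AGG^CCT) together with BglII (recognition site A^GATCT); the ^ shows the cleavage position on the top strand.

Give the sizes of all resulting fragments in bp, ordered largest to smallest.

The StuI site (AGGCCT) starts at position 73.
StuI cuts after base 3 of each site, so after position 75.
The BglII site (AGATCT) starts at position 58.
BglII cuts after the first base of each site, so after position 58.
Combined cut positions: 58, 75.
Circular molecule, 2 cuts → 2 fragments:
  59–75 → 17 bp
  76–146 then 1–58 → 71 + 58 = 129 bp
Sorted largest to smallest: 129, 17 bp.

129, 17 bp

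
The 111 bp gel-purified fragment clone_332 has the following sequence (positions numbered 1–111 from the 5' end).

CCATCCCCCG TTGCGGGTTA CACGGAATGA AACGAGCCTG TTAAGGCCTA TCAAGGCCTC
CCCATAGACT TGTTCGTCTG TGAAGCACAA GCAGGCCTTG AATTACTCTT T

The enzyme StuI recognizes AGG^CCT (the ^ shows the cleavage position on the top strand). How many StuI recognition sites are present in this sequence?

AGGCCT occurs starting at positions 44, 54, 93.
StuI cuts at 3 sites.

3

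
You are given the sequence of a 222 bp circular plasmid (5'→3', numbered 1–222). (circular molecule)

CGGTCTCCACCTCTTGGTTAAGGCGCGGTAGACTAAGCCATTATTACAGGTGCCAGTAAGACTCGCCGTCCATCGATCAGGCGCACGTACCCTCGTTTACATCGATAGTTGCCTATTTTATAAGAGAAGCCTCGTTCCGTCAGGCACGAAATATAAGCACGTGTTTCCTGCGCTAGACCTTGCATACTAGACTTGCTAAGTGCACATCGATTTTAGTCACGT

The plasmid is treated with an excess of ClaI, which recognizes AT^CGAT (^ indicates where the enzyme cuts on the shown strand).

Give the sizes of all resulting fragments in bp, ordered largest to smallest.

105, 88, 29 bp

ClaI sites (ATCGAT) start at positions 72, 101, 206.
ClaI cuts after base 2 of each site, so after positions 73, 102, 207.
Circular molecule, 3 cuts → 3 fragments:
  74–102 → 29 bp
  103–207 → 105 bp
  208–222 then 1–73 → 15 + 73 = 88 bp
Sorted largest to smallest: 105, 88, 29 bp.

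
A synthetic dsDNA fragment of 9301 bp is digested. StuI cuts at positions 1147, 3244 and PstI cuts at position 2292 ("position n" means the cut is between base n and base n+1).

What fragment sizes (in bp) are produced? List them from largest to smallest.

Combined cut positions (sorted): 1147, 2292, 3244.
Linear molecule, 3 cuts → 4 fragments:
  1147 − 0 = 1147 bp
  2292 − 1147 = 1145 bp
  3244 − 2292 = 952 bp
  9301 − 3244 = 6057 bp
Sorted largest to smallest: 6057, 1147, 1145, 952 bp.

6057, 1147, 1145, 952 bp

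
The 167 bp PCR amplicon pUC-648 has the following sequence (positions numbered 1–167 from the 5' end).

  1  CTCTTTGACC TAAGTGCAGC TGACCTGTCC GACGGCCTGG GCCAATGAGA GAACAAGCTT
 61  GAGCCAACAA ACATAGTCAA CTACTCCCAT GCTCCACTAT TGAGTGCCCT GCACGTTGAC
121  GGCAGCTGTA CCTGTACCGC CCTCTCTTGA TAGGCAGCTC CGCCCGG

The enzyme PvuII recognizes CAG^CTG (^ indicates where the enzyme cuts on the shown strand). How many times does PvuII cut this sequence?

2

CAGCTG occurs starting at positions 17, 123.
PvuII cuts at 2 sites.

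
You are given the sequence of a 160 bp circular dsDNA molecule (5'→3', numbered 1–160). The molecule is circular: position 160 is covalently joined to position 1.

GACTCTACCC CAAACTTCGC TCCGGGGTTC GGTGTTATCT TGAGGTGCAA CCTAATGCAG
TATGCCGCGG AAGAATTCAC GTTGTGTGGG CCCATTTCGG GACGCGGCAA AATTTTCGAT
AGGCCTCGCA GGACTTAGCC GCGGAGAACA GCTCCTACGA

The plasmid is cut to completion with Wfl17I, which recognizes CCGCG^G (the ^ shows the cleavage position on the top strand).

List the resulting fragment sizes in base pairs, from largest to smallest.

86, 74 bp

Wfl17I sites (CCGCGG) start at positions 65, 139.
Wfl17I cuts after base 5 of each site (before the last base), so after positions 69, 143.
Circular molecule, 2 cuts → 2 fragments:
  70–143 → 74 bp
  144–160 then 1–69 → 17 + 69 = 86 bp
Sorted largest to smallest: 86, 74 bp.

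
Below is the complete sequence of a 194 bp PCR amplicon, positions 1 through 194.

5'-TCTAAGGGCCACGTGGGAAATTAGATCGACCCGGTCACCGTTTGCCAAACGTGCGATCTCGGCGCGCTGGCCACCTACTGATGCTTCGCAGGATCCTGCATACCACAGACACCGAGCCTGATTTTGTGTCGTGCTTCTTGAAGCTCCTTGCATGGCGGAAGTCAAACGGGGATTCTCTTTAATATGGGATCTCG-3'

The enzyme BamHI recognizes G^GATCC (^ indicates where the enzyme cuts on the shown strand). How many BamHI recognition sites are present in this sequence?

1

GGATCC occurs starting at position 91.
BamHI cuts at 1 site.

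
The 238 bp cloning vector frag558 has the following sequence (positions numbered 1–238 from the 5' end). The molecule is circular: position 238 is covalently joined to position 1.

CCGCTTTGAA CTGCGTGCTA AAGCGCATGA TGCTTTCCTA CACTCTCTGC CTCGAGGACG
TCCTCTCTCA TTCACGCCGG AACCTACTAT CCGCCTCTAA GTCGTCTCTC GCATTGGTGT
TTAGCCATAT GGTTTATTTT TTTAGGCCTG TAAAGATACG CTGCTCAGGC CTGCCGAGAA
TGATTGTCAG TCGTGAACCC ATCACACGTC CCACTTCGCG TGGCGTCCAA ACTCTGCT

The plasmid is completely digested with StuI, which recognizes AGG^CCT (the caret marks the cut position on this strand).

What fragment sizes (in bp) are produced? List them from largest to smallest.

StuI sites (AGGCCT) start at positions 144, 167.
StuI cuts after base 3 of each site, so after positions 146, 169.
Circular molecule, 2 cuts → 2 fragments:
  147–169 → 23 bp
  170–238 then 1–146 → 69 + 146 = 215 bp
Sorted largest to smallest: 215, 23 bp.

215, 23 bp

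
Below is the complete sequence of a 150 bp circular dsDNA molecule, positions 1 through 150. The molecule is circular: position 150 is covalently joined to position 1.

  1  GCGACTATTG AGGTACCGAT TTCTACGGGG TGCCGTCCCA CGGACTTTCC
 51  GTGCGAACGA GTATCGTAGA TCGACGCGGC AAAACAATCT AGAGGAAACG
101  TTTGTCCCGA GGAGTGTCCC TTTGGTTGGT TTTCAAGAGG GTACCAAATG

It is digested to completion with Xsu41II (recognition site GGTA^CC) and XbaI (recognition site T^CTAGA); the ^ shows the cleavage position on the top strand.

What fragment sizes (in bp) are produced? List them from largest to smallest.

73, 55, 22 bp

Xsu41II sites (GGTACC) start at positions 12, 140.
Xsu41II cuts after base 4 of each site, so after positions 15, 143.
The XbaI site (TCTAGA) starts at position 88.
XbaI cuts after the first base of each site, so after position 88.
Combined cut positions: 15, 88, 143.
Circular molecule, 3 cuts → 3 fragments:
  16–88 → 73 bp
  89–143 → 55 bp
  144–150 then 1–15 → 7 + 15 = 22 bp
Sorted largest to smallest: 73, 55, 22 bp.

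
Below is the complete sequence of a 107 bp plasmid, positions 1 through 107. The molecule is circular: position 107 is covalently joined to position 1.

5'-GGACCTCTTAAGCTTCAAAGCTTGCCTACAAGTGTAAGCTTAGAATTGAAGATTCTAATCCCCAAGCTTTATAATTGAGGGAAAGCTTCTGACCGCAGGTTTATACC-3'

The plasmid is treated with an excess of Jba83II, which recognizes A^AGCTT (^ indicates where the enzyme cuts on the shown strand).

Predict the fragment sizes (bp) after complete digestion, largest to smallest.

34, 28, 19, 18, 8 bp

Jba83II sites (AAGCTT) start at positions 10, 18, 36, 64, 83.
Jba83II cuts after the first base of each site, so after positions 10, 18, 36, 64, 83.
Circular molecule, 5 cuts → 5 fragments:
  11–18 → 8 bp
  19–36 → 18 bp
  37–64 → 28 bp
  65–83 → 19 bp
  84–107 then 1–10 → 24 + 10 = 34 bp
Sorted largest to smallest: 34, 28, 19, 18, 8 bp.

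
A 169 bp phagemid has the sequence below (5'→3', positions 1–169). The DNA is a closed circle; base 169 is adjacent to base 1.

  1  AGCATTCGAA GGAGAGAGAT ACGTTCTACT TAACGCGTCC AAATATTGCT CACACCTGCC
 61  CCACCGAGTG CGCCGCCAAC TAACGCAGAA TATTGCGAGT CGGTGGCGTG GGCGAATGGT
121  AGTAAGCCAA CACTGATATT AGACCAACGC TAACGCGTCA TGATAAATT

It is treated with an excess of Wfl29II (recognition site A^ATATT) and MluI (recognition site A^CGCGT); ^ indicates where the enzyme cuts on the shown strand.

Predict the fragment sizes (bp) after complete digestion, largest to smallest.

Wfl29II sites (AATATT) start at positions 42, 89.
Wfl29II cuts after the first base of each site, so after positions 42, 89.
MluI sites (ACGCGT) start at positions 33, 153.
MluI cuts after the first base of each site, so after positions 33, 153.
Combined cut positions: 33, 42, 89, 153.
Circular molecule, 4 cuts → 4 fragments:
  34–42 → 9 bp
  43–89 → 47 bp
  90–153 → 64 bp
  154–169 then 1–33 → 16 + 33 = 49 bp
Sorted largest to smallest: 64, 49, 47, 9 bp.

64, 49, 47, 9 bp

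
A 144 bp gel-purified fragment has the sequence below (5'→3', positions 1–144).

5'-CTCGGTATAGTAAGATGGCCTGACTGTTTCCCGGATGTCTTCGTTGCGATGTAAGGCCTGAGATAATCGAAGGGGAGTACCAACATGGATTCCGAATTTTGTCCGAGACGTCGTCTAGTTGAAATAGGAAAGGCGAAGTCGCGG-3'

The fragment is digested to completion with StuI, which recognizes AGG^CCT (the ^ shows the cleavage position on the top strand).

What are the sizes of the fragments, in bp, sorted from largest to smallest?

The StuI site (AGGCCT) starts at position 54.
StuI cuts after base 3 of each site, so after position 56.
Linear molecule, 1 cut → 2 fragments:
  1–56 → 56 bp
  57–144 → 88 bp
Sorted largest to smallest: 88, 56 bp.

88, 56 bp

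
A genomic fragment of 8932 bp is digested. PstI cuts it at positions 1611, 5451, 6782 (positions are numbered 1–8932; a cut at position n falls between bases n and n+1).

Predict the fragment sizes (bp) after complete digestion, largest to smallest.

Linear molecule, 3 cuts → 4 fragments:
  1611 − 0 = 1611 bp
  5451 − 1611 = 3840 bp
  6782 − 5451 = 1331 bp
  8932 − 6782 = 2150 bp
Sorted largest to smallest: 3840, 2150, 1611, 1331 bp.

3840, 2150, 1611, 1331 bp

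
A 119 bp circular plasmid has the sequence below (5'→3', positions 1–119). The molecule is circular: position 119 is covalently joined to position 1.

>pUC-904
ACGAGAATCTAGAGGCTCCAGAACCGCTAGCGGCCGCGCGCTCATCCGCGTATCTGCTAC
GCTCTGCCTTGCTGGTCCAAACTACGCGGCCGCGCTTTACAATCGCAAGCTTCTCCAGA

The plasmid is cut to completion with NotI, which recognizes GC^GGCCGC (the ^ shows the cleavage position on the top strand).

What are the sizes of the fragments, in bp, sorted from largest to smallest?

63, 56 bp

NotI sites (GCGGCCGC) start at positions 30, 86.
NotI cuts after base 2 of each site, so after positions 31, 87.
Circular molecule, 2 cuts → 2 fragments:
  32–87 → 56 bp
  88–119 then 1–31 → 32 + 31 = 63 bp
Sorted largest to smallest: 63, 56 bp.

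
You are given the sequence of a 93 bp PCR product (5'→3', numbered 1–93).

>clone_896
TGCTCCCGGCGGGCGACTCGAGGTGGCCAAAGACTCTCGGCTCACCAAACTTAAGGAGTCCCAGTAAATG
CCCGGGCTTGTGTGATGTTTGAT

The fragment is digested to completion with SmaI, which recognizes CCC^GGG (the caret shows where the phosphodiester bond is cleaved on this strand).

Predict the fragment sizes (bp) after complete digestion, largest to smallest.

The SmaI site (CCCGGG) starts at position 71.
SmaI cuts after base 3 of each site, so after position 73.
Linear molecule, 1 cut → 2 fragments:
  1–73 → 73 bp
  74–93 → 20 bp
Sorted largest to smallest: 73, 20 bp.

73, 20 bp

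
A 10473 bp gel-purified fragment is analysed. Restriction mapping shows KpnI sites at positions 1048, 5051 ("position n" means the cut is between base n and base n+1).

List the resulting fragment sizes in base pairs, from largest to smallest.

5422, 4003, 1048 bp

Linear molecule, 2 cuts → 3 fragments:
  1048 − 0 = 1048 bp
  5051 − 1048 = 4003 bp
  10473 − 5051 = 5422 bp
Sorted largest to smallest: 5422, 4003, 1048 bp.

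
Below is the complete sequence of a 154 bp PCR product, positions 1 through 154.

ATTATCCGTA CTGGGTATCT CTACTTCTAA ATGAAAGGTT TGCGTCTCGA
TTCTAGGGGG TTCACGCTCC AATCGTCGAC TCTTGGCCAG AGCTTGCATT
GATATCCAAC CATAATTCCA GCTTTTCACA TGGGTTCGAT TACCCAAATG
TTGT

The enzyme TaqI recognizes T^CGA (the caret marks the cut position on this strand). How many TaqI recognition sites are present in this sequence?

3

TCGA occurs starting at positions 47, 76, 136.
TaqI cuts at 3 sites.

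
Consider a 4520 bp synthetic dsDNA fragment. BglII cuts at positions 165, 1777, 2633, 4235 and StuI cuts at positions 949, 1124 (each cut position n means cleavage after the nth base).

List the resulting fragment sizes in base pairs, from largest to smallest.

1602, 856, 784, 653, 285, 175, 165 bp

Combined cut positions (sorted): 165, 949, 1124, 1777, 2633, 4235.
Linear molecule, 6 cuts → 7 fragments:
  165 − 0 = 165 bp
  949 − 165 = 784 bp
  1124 − 949 = 175 bp
  1777 − 1124 = 653 bp
  2633 − 1777 = 856 bp
  4235 − 2633 = 1602 bp
  4520 − 4235 = 285 bp
Sorted largest to smallest: 1602, 856, 784, 653, 285, 175, 165 bp.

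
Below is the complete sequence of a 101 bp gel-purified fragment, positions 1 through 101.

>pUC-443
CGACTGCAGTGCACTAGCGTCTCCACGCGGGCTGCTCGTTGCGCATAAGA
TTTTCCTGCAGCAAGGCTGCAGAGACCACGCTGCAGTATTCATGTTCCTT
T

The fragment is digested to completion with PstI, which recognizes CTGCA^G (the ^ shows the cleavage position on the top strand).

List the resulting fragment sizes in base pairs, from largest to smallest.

52, 16, 14, 11, 8 bp

PstI sites (CTGCAG) start at positions 4, 56, 67, 81.
PstI cuts after base 5 of each site (before the last base), so after positions 8, 60, 71, 85.
Linear molecule, 4 cuts → 5 fragments:
  1–8 → 8 bp
  9–60 → 52 bp
  61–71 → 11 bp
  72–85 → 14 bp
  86–101 → 16 bp
Sorted largest to smallest: 52, 16, 14, 11, 8 bp.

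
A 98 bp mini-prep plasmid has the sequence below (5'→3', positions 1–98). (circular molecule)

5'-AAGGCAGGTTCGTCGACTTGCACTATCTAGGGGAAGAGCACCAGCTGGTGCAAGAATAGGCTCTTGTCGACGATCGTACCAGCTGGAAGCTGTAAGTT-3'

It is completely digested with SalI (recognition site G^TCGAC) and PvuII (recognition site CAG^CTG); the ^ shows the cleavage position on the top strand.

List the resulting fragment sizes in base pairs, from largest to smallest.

SalI sites (GTCGAC) start at positions 12, 66.
SalI cuts after the first base of each site, so after positions 12, 66.
PvuII sites (CAGCTG) start at positions 42, 80.
PvuII cuts after base 3 of each site, so after positions 44, 82.
Combined cut positions: 12, 44, 66, 82.
Circular molecule, 4 cuts → 4 fragments:
  13–44 → 32 bp
  45–66 → 22 bp
  67–82 → 16 bp
  83–98 then 1–12 → 16 + 12 = 28 bp
Sorted largest to smallest: 32, 28, 22, 16 bp.

32, 28, 22, 16 bp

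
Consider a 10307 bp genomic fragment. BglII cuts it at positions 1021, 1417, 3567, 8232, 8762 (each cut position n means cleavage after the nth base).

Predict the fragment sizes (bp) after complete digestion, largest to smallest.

4665, 2150, 1545, 1021, 530, 396 bp

Linear molecule, 5 cuts → 6 fragments:
  1021 − 0 = 1021 bp
  1417 − 1021 = 396 bp
  3567 − 1417 = 2150 bp
  8232 − 3567 = 4665 bp
  8762 − 8232 = 530 bp
  10307 − 8762 = 1545 bp
Sorted largest to smallest: 4665, 2150, 1545, 1021, 530, 396 bp.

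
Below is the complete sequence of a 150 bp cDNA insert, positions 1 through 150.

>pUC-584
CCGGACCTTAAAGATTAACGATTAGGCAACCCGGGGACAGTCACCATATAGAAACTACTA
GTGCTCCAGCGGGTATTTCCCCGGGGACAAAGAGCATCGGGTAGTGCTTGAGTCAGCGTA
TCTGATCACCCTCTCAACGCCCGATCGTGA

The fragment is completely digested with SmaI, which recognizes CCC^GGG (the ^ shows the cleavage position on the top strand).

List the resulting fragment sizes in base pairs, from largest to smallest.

SmaI sites (CCCGGG) start at positions 30, 80.
SmaI cuts after base 3 of each site, so after positions 32, 82.
Linear molecule, 2 cuts → 3 fragments:
  1–32 → 32 bp
  33–82 → 50 bp
  83–150 → 68 bp
Sorted largest to smallest: 68, 50, 32 bp.

68, 50, 32 bp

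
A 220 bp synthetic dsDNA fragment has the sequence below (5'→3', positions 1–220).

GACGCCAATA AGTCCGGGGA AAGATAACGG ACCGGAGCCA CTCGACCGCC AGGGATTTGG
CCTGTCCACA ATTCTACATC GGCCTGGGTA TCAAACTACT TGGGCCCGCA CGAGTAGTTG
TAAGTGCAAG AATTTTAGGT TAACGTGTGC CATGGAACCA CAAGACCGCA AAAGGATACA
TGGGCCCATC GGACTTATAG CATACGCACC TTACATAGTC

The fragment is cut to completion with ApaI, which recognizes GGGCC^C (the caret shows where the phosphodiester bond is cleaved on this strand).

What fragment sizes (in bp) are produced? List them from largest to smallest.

106, 80, 34 bp

ApaI sites (GGGCCC) start at positions 102, 182.
ApaI cuts after base 5 of each site (before the last base), so after positions 106, 186.
Linear molecule, 2 cuts → 3 fragments:
  1–106 → 106 bp
  107–186 → 80 bp
  187–220 → 34 bp
Sorted largest to smallest: 106, 80, 34 bp.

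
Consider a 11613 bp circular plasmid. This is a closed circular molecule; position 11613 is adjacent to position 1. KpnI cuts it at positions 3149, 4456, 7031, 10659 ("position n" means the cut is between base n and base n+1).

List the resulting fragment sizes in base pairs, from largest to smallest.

4103, 3628, 2575, 1307 bp

Circular molecule, 4 cuts → 4 fragments:
  4456 − 3149 = 1307 bp
  7031 − 4456 = 2575 bp
  10659 − 7031 = 3628 bp
  wrap: 11613 − 10659 + 3149 = 4103 bp
Sorted largest to smallest: 4103, 3628, 2575, 1307 bp.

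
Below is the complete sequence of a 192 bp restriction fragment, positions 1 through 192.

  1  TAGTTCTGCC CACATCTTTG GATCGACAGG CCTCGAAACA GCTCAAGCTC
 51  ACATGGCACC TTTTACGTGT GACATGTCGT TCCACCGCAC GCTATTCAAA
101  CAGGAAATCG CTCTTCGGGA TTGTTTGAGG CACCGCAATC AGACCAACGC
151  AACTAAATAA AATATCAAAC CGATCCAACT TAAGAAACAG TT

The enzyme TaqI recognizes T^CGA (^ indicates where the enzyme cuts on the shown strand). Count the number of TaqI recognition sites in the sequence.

TCGA occurs starting at positions 23, 33.
TaqI cuts at 2 sites.

2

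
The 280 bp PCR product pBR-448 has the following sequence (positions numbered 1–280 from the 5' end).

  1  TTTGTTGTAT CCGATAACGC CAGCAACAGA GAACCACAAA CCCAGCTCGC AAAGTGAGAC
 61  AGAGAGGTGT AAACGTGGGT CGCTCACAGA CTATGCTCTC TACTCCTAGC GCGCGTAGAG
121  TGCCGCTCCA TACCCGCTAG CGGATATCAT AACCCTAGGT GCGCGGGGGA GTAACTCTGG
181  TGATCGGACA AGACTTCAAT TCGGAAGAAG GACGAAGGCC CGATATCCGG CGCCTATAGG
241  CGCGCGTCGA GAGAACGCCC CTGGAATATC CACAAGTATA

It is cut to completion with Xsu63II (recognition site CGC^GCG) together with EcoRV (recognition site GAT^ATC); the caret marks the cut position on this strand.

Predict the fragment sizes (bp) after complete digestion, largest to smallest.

Xsu63II sites (CGCGCG) start at positions 110, 241.
Xsu63II cuts after base 3 of each site, so after positions 112, 243.
EcoRV sites (GATATC) start at positions 143, 222.
EcoRV cuts after base 3 of each site, so after positions 145, 224.
Combined cut positions: 112, 145, 224, 243.
Linear molecule, 4 cuts → 5 fragments:
  1–112 → 112 bp
  113–145 → 33 bp
  146–224 → 79 bp
  225–243 → 19 bp
  244–280 → 37 bp
Sorted largest to smallest: 112, 79, 37, 33, 19 bp.

112, 79, 37, 33, 19 bp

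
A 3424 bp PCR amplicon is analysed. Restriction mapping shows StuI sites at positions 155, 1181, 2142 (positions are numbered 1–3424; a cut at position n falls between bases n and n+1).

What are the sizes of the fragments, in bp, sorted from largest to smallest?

1282, 1026, 961, 155 bp

Linear molecule, 3 cuts → 4 fragments:
  155 − 0 = 155 bp
  1181 − 155 = 1026 bp
  2142 − 1181 = 961 bp
  3424 − 2142 = 1282 bp
Sorted largest to smallest: 1282, 1026, 961, 155 bp.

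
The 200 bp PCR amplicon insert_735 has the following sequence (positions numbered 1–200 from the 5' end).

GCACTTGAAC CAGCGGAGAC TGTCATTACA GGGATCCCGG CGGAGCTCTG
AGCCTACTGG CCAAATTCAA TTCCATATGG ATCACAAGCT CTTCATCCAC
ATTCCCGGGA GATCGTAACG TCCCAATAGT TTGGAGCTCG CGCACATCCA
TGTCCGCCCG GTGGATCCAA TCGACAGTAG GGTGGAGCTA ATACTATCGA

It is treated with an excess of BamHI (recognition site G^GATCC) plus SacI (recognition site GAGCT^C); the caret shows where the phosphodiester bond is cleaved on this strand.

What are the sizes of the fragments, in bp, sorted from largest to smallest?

BamHI sites (GGATCC) start at positions 32, 163.
BamHI cuts after the first base of each site, so after positions 32, 163.
SacI sites (GAGCTC) start at positions 43, 134.
SacI cuts after base 5 of each site (before the last base), so after positions 47, 138.
Combined cut positions: 32, 47, 138, 163.
Linear molecule, 4 cuts → 5 fragments:
  1–32 → 32 bp
  33–47 → 15 bp
  48–138 → 91 bp
  139–163 → 25 bp
  164–200 → 37 bp
Sorted largest to smallest: 91, 37, 32, 25, 15 bp.

91, 37, 32, 25, 15 bp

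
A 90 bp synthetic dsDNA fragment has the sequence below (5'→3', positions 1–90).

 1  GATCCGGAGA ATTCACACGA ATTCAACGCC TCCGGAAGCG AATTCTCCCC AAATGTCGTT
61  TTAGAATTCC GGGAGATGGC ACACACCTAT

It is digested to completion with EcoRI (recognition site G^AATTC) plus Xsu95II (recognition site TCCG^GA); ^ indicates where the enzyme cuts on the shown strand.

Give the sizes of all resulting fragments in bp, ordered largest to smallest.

26, 24, 15, 10, 6, 6, 3 bp

EcoRI sites (GAATTC) start at positions 9, 19, 40, 64.
EcoRI cuts after the first base of each site, so after positions 9, 19, 40, 64.
Xsu95II sites (TCCGGA) start at positions 3, 31.
Xsu95II cuts after base 4 of each site, so after positions 6, 34.
Combined cut positions: 6, 9, 19, 34, 40, 64.
Linear molecule, 6 cuts → 7 fragments:
  1–6 → 6 bp
  7–9 → 3 bp
  10–19 → 10 bp
  20–34 → 15 bp
  35–40 → 6 bp
  41–64 → 24 bp
  65–90 → 26 bp
Sorted largest to smallest: 26, 24, 15, 10, 6, 6, 3 bp.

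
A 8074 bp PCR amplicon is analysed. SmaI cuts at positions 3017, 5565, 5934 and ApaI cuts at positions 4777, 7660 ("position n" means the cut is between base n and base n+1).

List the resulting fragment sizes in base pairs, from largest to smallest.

Combined cut positions (sorted): 3017, 4777, 5565, 5934, 7660.
Linear molecule, 5 cuts → 6 fragments:
  3017 − 0 = 3017 bp
  4777 − 3017 = 1760 bp
  5565 − 4777 = 788 bp
  5934 − 5565 = 369 bp
  7660 − 5934 = 1726 bp
  8074 − 7660 = 414 bp
Sorted largest to smallest: 3017, 1760, 1726, 788, 414, 369 bp.

3017, 1760, 1726, 788, 414, 369 bp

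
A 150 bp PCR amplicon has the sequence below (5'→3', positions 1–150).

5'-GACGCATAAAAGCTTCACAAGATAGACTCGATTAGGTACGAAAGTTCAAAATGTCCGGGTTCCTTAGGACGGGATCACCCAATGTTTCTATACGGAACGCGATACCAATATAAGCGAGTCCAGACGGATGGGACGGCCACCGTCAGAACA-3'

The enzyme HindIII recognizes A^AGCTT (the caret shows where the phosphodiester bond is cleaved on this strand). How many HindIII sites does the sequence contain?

1

AAGCTT occurs starting at position 10.
HindIII cuts at 1 site.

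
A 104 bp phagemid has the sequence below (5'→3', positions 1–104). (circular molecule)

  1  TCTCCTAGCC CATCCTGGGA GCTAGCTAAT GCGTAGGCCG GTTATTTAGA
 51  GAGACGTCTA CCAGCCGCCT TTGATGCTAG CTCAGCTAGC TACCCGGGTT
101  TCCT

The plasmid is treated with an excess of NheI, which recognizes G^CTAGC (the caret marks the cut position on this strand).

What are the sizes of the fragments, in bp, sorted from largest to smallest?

NheI sites (GCTAGC) start at positions 21, 76, 85.
NheI cuts after the first base of each site, so after positions 21, 76, 85.
Circular molecule, 3 cuts → 3 fragments:
  22–76 → 55 bp
  77–85 → 9 bp
  86–104 then 1–21 → 19 + 21 = 40 bp
Sorted largest to smallest: 55, 40, 9 bp.

55, 40, 9 bp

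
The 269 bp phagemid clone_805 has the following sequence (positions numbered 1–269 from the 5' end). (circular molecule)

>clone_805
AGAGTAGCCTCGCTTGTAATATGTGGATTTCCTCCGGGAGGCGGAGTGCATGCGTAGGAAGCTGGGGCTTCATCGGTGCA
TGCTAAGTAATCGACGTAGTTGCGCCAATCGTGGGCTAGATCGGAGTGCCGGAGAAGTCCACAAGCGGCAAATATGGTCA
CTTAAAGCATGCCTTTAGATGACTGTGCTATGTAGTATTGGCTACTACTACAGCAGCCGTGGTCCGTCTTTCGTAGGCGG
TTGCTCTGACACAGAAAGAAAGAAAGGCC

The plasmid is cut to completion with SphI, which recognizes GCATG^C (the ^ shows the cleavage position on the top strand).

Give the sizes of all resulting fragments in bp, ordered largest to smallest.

150, 89, 30 bp

SphI sites (GCATGC) start at positions 48, 78, 167.
SphI cuts after base 5 of each site (before the last base), so after positions 52, 82, 171.
Circular molecule, 3 cuts → 3 fragments:
  53–82 → 30 bp
  83–171 → 89 bp
  172–269 then 1–52 → 98 + 52 = 150 bp
Sorted largest to smallest: 150, 89, 30 bp.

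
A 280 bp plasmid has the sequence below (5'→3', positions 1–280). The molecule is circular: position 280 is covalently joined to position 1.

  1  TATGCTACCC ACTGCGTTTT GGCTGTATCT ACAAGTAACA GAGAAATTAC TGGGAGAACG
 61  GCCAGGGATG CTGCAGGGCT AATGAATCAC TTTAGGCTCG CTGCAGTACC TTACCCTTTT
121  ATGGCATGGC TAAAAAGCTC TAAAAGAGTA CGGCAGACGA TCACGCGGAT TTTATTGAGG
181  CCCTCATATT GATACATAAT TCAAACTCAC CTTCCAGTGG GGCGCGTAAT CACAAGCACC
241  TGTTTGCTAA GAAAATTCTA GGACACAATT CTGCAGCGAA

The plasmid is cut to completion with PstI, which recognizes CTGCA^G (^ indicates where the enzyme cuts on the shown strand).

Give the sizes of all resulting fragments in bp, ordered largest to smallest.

170, 80, 30 bp

PstI sites (CTGCAG) start at positions 71, 101, 271.
PstI cuts after base 5 of each site (before the last base), so after positions 75, 105, 275.
Circular molecule, 3 cuts → 3 fragments:
  76–105 → 30 bp
  106–275 → 170 bp
  276–280 then 1–75 → 5 + 75 = 80 bp
Sorted largest to smallest: 170, 80, 30 bp.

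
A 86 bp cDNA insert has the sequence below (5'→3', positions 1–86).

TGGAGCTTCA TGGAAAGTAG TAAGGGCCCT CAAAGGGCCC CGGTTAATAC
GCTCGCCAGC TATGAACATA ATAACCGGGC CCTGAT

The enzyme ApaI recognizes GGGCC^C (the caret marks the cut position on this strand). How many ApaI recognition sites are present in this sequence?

GGGCCC occurs starting at positions 24, 35, 77.
ApaI cuts at 3 sites.

3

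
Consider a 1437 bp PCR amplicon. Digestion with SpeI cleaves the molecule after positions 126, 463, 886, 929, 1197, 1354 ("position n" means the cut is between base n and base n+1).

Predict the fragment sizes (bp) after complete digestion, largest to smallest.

Linear molecule, 6 cuts → 7 fragments:
  126 − 0 = 126 bp
  463 − 126 = 337 bp
  886 − 463 = 423 bp
  929 − 886 = 43 bp
  1197 − 929 = 268 bp
  1354 − 1197 = 157 bp
  1437 − 1354 = 83 bp
Sorted largest to smallest: 423, 337, 268, 157, 126, 83, 43 bp.

423, 337, 268, 157, 126, 83, 43 bp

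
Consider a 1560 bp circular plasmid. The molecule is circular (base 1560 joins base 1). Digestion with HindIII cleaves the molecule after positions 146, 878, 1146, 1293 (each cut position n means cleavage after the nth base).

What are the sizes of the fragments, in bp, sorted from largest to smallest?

Circular molecule, 4 cuts → 4 fragments:
  878 − 146 = 732 bp
  1146 − 878 = 268 bp
  1293 − 1146 = 147 bp
  wrap: 1560 − 1293 + 146 = 413 bp
Sorted largest to smallest: 732, 413, 268, 147 bp.

732, 413, 268, 147 bp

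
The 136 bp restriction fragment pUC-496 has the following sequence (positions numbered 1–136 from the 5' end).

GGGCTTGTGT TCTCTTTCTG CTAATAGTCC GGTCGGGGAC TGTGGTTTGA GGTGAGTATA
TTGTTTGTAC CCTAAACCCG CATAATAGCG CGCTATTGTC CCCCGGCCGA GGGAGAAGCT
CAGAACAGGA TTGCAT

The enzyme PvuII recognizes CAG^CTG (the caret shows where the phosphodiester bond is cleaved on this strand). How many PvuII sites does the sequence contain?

No occurrence of CAGCTG is present in the sequence.
PvuII does not cut: 0 sites.

0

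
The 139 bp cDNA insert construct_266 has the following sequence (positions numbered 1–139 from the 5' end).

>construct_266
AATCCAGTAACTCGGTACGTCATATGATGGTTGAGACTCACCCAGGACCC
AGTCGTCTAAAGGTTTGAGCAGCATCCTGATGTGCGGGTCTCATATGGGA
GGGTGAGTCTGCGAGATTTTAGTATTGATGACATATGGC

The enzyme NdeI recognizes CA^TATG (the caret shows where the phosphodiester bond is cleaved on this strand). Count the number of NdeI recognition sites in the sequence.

3

CATATG occurs starting at positions 21, 92, 132.
NdeI cuts at 3 sites.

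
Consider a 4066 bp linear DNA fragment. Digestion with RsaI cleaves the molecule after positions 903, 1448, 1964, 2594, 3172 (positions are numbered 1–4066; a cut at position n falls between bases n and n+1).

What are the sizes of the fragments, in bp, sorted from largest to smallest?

903, 894, 630, 578, 545, 516 bp

Linear molecule, 5 cuts → 6 fragments:
  903 − 0 = 903 bp
  1448 − 903 = 545 bp
  1964 − 1448 = 516 bp
  2594 − 1964 = 630 bp
  3172 − 2594 = 578 bp
  4066 − 3172 = 894 bp
Sorted largest to smallest: 903, 894, 630, 578, 545, 516 bp.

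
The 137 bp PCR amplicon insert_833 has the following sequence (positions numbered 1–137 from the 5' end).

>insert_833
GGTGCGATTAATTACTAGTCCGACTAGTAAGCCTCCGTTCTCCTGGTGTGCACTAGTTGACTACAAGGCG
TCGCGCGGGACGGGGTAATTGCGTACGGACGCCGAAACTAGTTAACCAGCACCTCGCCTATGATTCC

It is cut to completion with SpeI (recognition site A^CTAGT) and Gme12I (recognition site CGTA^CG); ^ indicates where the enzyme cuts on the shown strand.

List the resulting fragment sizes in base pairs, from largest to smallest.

43, 30, 29, 14, 12, 9 bp

SpeI sites (ACTAGT) start at positions 14, 23, 52, 107.
SpeI cuts after the first base of each site, so after positions 14, 23, 52, 107.
The Gme12I site (CGTACG) starts at position 92.
Gme12I cuts after base 4 of each site, so after position 95.
Combined cut positions: 14, 23, 52, 95, 107.
Linear molecule, 5 cuts → 6 fragments:
  1–14 → 14 bp
  15–23 → 9 bp
  24–52 → 29 bp
  53–95 → 43 bp
  96–107 → 12 bp
  108–137 → 30 bp
Sorted largest to smallest: 43, 30, 29, 14, 12, 9 bp.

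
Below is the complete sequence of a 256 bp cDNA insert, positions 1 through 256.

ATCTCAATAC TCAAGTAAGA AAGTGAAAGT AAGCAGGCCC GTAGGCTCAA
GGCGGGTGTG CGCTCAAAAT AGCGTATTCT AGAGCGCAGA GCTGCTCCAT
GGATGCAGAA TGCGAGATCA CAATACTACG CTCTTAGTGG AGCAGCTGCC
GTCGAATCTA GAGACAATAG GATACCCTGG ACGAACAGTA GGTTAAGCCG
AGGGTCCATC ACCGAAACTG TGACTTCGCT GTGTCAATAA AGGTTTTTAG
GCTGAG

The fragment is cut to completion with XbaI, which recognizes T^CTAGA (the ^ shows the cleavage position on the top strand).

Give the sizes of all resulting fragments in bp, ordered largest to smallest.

XbaI sites (TCTAGA) start at positions 78, 157.
XbaI cuts after the first base of each site, so after positions 78, 157.
Linear molecule, 2 cuts → 3 fragments:
  1–78 → 78 bp
  79–157 → 79 bp
  158–256 → 99 bp
Sorted largest to smallest: 99, 79, 78 bp.

99, 79, 78 bp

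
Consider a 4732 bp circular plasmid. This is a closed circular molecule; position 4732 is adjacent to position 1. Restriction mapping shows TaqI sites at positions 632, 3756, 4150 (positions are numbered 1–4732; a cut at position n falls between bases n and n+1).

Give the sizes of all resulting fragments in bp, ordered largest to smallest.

Circular molecule, 3 cuts → 3 fragments:
  3756 − 632 = 3124 bp
  4150 − 3756 = 394 bp
  wrap: 4732 − 4150 + 632 = 1214 bp
Sorted largest to smallest: 3124, 1214, 394 bp.

3124, 1214, 394 bp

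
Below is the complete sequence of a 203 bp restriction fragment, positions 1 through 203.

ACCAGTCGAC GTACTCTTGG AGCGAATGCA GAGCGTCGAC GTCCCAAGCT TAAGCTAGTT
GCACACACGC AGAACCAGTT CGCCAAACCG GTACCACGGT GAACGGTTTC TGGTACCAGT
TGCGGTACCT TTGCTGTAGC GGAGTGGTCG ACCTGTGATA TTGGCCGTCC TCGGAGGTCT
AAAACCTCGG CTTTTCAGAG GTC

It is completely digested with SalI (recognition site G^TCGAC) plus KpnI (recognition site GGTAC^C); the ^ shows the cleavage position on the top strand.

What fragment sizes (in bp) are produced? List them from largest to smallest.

59, 56, 30, 22, 19, 12, 5 bp

SalI sites (GTCGAC) start at positions 5, 35, 147.
SalI cuts after the first base of each site, so after positions 5, 35, 147.
KpnI sites (GGTACC) start at positions 90, 112, 124.
KpnI cuts after base 5 of each site (before the last base), so after positions 94, 116, 128.
Combined cut positions: 5, 35, 94, 116, 128, 147.
Linear molecule, 6 cuts → 7 fragments:
  1–5 → 5 bp
  6–35 → 30 bp
  36–94 → 59 bp
  95–116 → 22 bp
  117–128 → 12 bp
  129–147 → 19 bp
  148–203 → 56 bp
Sorted largest to smallest: 59, 56, 30, 22, 19, 12, 5 bp.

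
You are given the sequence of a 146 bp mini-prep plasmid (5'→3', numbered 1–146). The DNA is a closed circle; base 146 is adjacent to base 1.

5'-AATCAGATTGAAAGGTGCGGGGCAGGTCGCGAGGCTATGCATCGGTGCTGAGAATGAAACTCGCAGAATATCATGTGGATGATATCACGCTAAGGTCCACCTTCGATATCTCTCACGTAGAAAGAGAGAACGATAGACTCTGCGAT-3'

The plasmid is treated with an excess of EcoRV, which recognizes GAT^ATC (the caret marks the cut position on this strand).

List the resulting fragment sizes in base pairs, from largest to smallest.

122, 24 bp

EcoRV sites (GATATC) start at positions 81, 105.
EcoRV cuts after base 3 of each site, so after positions 83, 107.
Circular molecule, 2 cuts → 2 fragments:
  84–107 → 24 bp
  108–146 then 1–83 → 39 + 83 = 122 bp
Sorted largest to smallest: 122, 24 bp.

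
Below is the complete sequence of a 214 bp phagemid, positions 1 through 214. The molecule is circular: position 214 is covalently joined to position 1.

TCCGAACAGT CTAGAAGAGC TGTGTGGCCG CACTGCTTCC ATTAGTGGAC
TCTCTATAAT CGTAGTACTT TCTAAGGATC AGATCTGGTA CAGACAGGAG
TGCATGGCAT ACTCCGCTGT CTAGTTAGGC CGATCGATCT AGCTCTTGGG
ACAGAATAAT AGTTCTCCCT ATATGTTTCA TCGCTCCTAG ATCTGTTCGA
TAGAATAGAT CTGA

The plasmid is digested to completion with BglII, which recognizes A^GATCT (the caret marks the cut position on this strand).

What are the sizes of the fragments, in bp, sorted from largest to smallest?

108, 88, 18 bp

BglII sites (AGATCT) start at positions 81, 189, 207.
BglII cuts after the first base of each site, so after positions 81, 189, 207.
Circular molecule, 3 cuts → 3 fragments:
  82–189 → 108 bp
  190–207 → 18 bp
  208–214 then 1–81 → 7 + 81 = 88 bp
Sorted largest to smallest: 108, 88, 18 bp.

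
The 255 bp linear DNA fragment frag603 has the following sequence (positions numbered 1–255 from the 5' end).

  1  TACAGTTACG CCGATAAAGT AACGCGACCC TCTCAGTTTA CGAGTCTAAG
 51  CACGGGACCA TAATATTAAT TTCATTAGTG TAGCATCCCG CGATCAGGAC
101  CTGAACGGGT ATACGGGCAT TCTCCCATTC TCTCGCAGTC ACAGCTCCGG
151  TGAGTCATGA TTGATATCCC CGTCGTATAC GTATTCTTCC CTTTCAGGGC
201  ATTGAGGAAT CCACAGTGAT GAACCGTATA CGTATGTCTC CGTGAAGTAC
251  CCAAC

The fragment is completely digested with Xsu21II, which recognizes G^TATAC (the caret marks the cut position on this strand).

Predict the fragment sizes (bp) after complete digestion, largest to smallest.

109, 66, 51, 29 bp

Xsu21II sites (GTATAC) start at positions 109, 175, 226.
Xsu21II cuts after the first base of each site, so after positions 109, 175, 226.
Linear molecule, 3 cuts → 4 fragments:
  1–109 → 109 bp
  110–175 → 66 bp
  176–226 → 51 bp
  227–255 → 29 bp
Sorted largest to smallest: 109, 66, 51, 29 bp.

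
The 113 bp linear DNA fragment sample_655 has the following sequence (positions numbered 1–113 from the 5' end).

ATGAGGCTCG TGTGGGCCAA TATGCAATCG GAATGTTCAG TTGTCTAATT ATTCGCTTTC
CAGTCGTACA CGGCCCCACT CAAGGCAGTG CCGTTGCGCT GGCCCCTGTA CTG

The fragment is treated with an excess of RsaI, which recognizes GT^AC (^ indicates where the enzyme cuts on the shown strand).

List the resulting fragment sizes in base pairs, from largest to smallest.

RsaI sites (GTAC) start at positions 66, 108.
RsaI cuts after base 2 of each site, so after positions 67, 109.
Linear molecule, 2 cuts → 3 fragments:
  1–67 → 67 bp
  68–109 → 42 bp
  110–113 → 4 bp
Sorted largest to smallest: 67, 42, 4 bp.

67, 42, 4 bp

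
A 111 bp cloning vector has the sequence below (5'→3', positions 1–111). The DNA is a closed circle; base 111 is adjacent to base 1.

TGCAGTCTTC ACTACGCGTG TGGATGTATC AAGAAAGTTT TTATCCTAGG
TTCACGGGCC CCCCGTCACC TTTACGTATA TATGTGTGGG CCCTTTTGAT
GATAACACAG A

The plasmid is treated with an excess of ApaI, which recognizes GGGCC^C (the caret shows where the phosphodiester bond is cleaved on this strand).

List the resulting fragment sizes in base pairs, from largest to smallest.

ApaI sites (GGGCCC) start at positions 56, 88.
ApaI cuts after base 5 of each site (before the last base), so after positions 60, 92.
Circular molecule, 2 cuts → 2 fragments:
  61–92 → 32 bp
  93–111 then 1–60 → 19 + 60 = 79 bp
Sorted largest to smallest: 79, 32 bp.

79, 32 bp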